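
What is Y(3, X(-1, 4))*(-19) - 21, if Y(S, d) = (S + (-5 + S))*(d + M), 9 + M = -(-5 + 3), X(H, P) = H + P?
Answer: 55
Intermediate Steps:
M = -7 (M = -9 - (-5 + 3) = -9 - 1*(-2) = -9 + 2 = -7)
Y(S, d) = (-7 + d)*(-5 + 2*S) (Y(S, d) = (S + (-5 + S))*(d - 7) = (-5 + 2*S)*(-7 + d) = (-7 + d)*(-5 + 2*S))
Y(3, X(-1, 4))*(-19) - 21 = (35 - 14*3 - 5*(-1 + 4) + 2*3*(-1 + 4))*(-19) - 21 = (35 - 42 - 5*3 + 2*3*3)*(-19) - 21 = (35 - 42 - 15 + 18)*(-19) - 21 = -4*(-19) - 21 = 76 - 21 = 55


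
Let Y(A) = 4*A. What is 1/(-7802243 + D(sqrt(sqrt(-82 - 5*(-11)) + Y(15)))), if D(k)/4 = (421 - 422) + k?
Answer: 1/(-7802247 + 4*sqrt(3)*sqrt(20 + I*sqrt(3))) ≈ -1.2817e-7 - 0.e-14*I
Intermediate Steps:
D(k) = -4 + 4*k (D(k) = 4*((421 - 422) + k) = 4*(-1 + k) = -4 + 4*k)
1/(-7802243 + D(sqrt(sqrt(-82 - 5*(-11)) + Y(15)))) = 1/(-7802243 + (-4 + 4*sqrt(sqrt(-82 - 5*(-11)) + 4*15))) = 1/(-7802243 + (-4 + 4*sqrt(sqrt(-82 + 55) + 60))) = 1/(-7802243 + (-4 + 4*sqrt(sqrt(-27) + 60))) = 1/(-7802243 + (-4 + 4*sqrt(3*I*sqrt(3) + 60))) = 1/(-7802243 + (-4 + 4*sqrt(60 + 3*I*sqrt(3)))) = 1/(-7802247 + 4*sqrt(60 + 3*I*sqrt(3)))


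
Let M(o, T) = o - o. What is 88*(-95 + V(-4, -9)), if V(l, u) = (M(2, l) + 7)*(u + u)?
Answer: -19448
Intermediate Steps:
M(o, T) = 0
V(l, u) = 14*u (V(l, u) = (0 + 7)*(u + u) = 7*(2*u) = 14*u)
88*(-95 + V(-4, -9)) = 88*(-95 + 14*(-9)) = 88*(-95 - 126) = 88*(-221) = -19448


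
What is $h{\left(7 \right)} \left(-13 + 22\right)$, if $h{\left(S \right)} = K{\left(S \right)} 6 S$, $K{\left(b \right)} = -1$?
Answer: $-378$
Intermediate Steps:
$h{\left(S \right)} = - 6 S$ ($h{\left(S \right)} = \left(-1\right) 6 S = - 6 S$)
$h{\left(7 \right)} \left(-13 + 22\right) = \left(-6\right) 7 \left(-13 + 22\right) = \left(-42\right) 9 = -378$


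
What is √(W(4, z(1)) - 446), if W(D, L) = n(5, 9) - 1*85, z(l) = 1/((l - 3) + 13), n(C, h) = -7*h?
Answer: 3*I*√66 ≈ 24.372*I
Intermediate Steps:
z(l) = 1/(10 + l) (z(l) = 1/((-3 + l) + 13) = 1/(10 + l))
W(D, L) = -148 (W(D, L) = -7*9 - 1*85 = -63 - 85 = -148)
√(W(4, z(1)) - 446) = √(-148 - 446) = √(-594) = 3*I*√66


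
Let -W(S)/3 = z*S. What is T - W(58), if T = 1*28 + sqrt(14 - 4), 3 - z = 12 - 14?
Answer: 898 + sqrt(10) ≈ 901.16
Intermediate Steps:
z = 5 (z = 3 - (12 - 14) = 3 - 1*(-2) = 3 + 2 = 5)
W(S) = -15*S
T = 28 + sqrt(10) ≈ 31.162
T - W(58) = (28 + sqrt(10)) - (-15)*58 = (28 + sqrt(10)) - 1*(-870) = (28 + sqrt(10)) + 870 = 898 + sqrt(10)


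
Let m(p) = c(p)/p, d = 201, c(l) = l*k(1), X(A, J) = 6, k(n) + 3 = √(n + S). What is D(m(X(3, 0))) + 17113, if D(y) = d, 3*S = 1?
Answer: 17314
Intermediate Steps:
S = ⅓ (S = (⅓)*1 = ⅓ ≈ 0.33333)
k(n) = -3 + √(⅓ + n) (k(n) = -3 + √(n + ⅓) = -3 + √(⅓ + n))
c(l) = l*(-3 + 2*√3/3) (c(l) = l*(-3 + √(3 + 9*1)/3) = l*(-3 + √(3 + 9)/3) = l*(-3 + √12/3) = l*(-3 + (2*√3)/3) = l*(-3 + 2*√3/3))
m(p) = -3 + 2*√3/3 (m(p) = (p*(-9 + 2*√3)/3)/p = -3 + 2*√3/3)
D(y) = 201
D(m(X(3, 0))) + 17113 = 201 + 17113 = 17314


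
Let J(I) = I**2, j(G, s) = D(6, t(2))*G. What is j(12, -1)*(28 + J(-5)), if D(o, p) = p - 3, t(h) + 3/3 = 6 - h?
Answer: 0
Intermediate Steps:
t(h) = 5 - h (t(h) = -1 + (6 - h) = 5 - h)
D(o, p) = -3 + p
j(G, s) = 0 (j(G, s) = (-3 + (5 - 1*2))*G = (-3 + (5 - 2))*G = (-3 + 3)*G = 0*G = 0)
j(12, -1)*(28 + J(-5)) = 0*(28 + (-5)**2) = 0*(28 + 25) = 0*53 = 0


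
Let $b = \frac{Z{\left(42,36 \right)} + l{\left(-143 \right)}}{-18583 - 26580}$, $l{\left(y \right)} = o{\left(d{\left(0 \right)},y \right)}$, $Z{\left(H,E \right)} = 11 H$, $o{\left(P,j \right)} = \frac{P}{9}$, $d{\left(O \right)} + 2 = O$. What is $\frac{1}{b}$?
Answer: $- \frac{406467}{4156} \approx -97.802$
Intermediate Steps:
$d{\left(O \right)} = -2 + O$
$o{\left(P,j \right)} = \frac{P}{9}$ ($o{\left(P,j \right)} = P \frac{1}{9} = \frac{P}{9}$)
$l{\left(y \right)} = - \frac{2}{9}$ ($l{\left(y \right)} = \frac{-2 + 0}{9} = \frac{1}{9} \left(-2\right) = - \frac{2}{9}$)
$b = - \frac{4156}{406467}$ ($b = \frac{11 \cdot 42 - \frac{2}{9}}{-18583 - 26580} = \frac{462 - \frac{2}{9}}{-45163} = \frac{4156}{9} \left(- \frac{1}{45163}\right) = - \frac{4156}{406467} \approx -0.010225$)
$\frac{1}{b} = \frac{1}{- \frac{4156}{406467}} = - \frac{406467}{4156}$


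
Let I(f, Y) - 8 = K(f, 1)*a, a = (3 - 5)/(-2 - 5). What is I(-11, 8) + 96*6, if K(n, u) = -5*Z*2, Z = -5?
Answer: 4188/7 ≈ 598.29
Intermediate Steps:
a = 2/7 (a = -2/(-7) = -2*(-1/7) = 2/7 ≈ 0.28571)
K(n, u) = 50 (K(n, u) = -5*(-5)*2 = 25*2 = 50)
I(f, Y) = 156/7 (I(f, Y) = 8 + 50*(2/7) = 8 + 100/7 = 156/7)
I(-11, 8) + 96*6 = 156/7 + 96*6 = 156/7 + 576 = 4188/7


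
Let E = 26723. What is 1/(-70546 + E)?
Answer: -1/43823 ≈ -2.2819e-5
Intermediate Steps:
1/(-70546 + E) = 1/(-70546 + 26723) = 1/(-43823) = -1/43823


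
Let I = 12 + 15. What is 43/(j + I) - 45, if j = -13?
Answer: -587/14 ≈ -41.929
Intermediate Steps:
I = 27
43/(j + I) - 45 = 43/(-13 + 27) - 45 = 43/14 - 45 = -587/14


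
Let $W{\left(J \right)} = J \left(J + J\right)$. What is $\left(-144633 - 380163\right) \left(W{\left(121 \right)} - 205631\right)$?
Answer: $92547249804$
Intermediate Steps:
$W{\left(J \right)} = 2 J^{2}$ ($W{\left(J \right)} = J 2 J = 2 J^{2}$)
$\left(-144633 - 380163\right) \left(W{\left(121 \right)} - 205631\right) = \left(-144633 - 380163\right) \left(2 \cdot 121^{2} - 205631\right) = - 524796 \left(2 \cdot 14641 - 205631\right) = - 524796 \left(29282 - 205631\right) = \left(-524796\right) \left(-176349\right) = 92547249804$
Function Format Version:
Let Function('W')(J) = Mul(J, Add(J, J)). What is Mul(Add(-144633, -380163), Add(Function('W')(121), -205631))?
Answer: 92547249804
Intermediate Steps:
Function('W')(J) = Mul(2, Pow(J, 2)) (Function('W')(J) = Mul(J, Mul(2, J)) = Mul(2, Pow(J, 2)))
Mul(Add(-144633, -380163), Add(Function('W')(121), -205631)) = Mul(Add(-144633, -380163), Add(Mul(2, Pow(121, 2)), -205631)) = Mul(-524796, Add(Mul(2, 14641), -205631)) = Mul(-524796, Add(29282, -205631)) = Mul(-524796, -176349) = 92547249804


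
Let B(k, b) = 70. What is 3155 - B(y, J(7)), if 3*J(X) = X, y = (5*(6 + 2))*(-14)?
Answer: 3085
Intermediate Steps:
y = -560 (y = (5*8)*(-14) = 40*(-14) = -560)
J(X) = X/3
3155 - B(y, J(7)) = 3155 - 1*70 = 3155 - 70 = 3085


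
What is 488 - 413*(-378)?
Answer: 156602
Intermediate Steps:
488 - 413*(-378) = 488 + 156114 = 156602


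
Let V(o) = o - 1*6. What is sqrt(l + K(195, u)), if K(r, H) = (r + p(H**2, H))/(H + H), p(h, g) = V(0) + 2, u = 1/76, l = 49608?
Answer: sqrt(56866) ≈ 238.47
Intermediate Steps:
u = 1/76 ≈ 0.013158
V(o) = -6 + o (V(o) = o - 6 = -6 + o)
p(h, g) = -4 (p(h, g) = (-6 + 0) + 2 = -6 + 2 = -4)
K(r, H) = (-4 + r)/(2*H) (K(r, H) = (r - 4)/(H + H) = (-4 + r)/((2*H)) = (-4 + r)*(1/(2*H)) = (-4 + r)/(2*H))
sqrt(l + K(195, u)) = sqrt(49608 + (-4 + 195)/(2*(1/76))) = sqrt(49608 + (1/2)*76*191) = sqrt(49608 + 7258) = sqrt(56866)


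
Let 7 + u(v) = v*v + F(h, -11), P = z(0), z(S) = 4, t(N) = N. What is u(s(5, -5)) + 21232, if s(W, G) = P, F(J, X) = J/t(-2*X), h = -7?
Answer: 467295/22 ≈ 21241.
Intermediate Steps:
F(J, X) = -J/(2*X) (F(J, X) = J/((-2*X)) = J*(-1/(2*X)) = -J/(2*X))
P = 4
s(W, G) = 4
u(v) = -161/22 + v² (u(v) = -7 + (v*v - ½*(-7)/(-11)) = -7 + (v² - ½*(-7)*(-1/11)) = -7 + (v² - 7/22) = -7 + (-7/22 + v²) = -161/22 + v²)
u(s(5, -5)) + 21232 = (-161/22 + 4²) + 21232 = (-161/22 + 16) + 21232 = 191/22 + 21232 = 467295/22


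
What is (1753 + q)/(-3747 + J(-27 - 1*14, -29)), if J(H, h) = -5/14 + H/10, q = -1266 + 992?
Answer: -17255/43767 ≈ -0.39425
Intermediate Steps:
q = -274
J(H, h) = -5/14 + H/10 (J(H, h) = -5*1/14 + H*(⅒) = -5/14 + H/10)
(1753 + q)/(-3747 + J(-27 - 1*14, -29)) = (1753 - 274)/(-3747 + (-5/14 + (-27 - 1*14)/10)) = 1479/(-3747 + (-5/14 + (-27 - 14)/10)) = 1479/(-3747 + (-5/14 + (⅒)*(-41))) = 1479/(-3747 + (-5/14 - 41/10)) = 1479/(-3747 - 156/35) = 1479/(-131301/35) = 1479*(-35/131301) = -17255/43767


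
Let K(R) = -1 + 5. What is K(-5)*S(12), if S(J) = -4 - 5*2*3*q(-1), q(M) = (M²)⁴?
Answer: -136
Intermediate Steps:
q(M) = M⁸
K(R) = 4
S(J) = -34 (S(J) = -4 - 5*2*3*(-1)⁸ = -4 - 30 = -34)
K(-5)*S(12) = 4*(-34) = -136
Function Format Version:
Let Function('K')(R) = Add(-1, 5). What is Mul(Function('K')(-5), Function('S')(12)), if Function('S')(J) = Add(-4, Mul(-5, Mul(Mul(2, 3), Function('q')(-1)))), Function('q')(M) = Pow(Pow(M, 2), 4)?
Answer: -136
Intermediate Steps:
Function('q')(M) = Pow(M, 8)
Function('K')(R) = 4
Function('S')(J) = -34 (Function('S')(J) = Add(-4, Mul(-5, Mul(Mul(2, 3), Pow(-1, 8)))) = Add(-4, Mul(-5, Mul(6, 1))) = Add(-4, Mul(-5, 6)) = Add(-4, -30) = -34)
Mul(Function('K')(-5), Function('S')(12)) = Mul(4, -34) = -136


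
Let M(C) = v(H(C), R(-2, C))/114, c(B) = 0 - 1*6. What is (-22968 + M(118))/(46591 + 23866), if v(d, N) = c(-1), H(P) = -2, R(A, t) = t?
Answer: -436393/1338683 ≈ -0.32599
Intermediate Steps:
c(B) = -6 (c(B) = 0 - 6 = -6)
v(d, N) = -6
M(C) = -1/19 (M(C) = -6/114 = -6*1/114 = -1/19)
(-22968 + M(118))/(46591 + 23866) = (-22968 - 1/19)/(46591 + 23866) = -436393/19/70457 = -436393/19*1/70457 = -436393/1338683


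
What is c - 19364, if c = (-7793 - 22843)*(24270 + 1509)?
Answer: -789784808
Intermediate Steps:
c = -789765444 (c = -30636*25779 = -789765444)
c - 19364 = -789765444 - 19364 = -789784808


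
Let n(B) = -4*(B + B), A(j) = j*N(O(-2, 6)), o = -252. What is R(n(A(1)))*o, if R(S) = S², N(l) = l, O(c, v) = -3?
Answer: -145152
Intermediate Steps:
A(j) = -3*j (A(j) = j*(-3) = -3*j)
n(B) = -8*B
R(n(A(1)))*o = (-(-24))²*(-252) = (-8*(-3))²*(-252) = 24²*(-252) = 576*(-252) = -145152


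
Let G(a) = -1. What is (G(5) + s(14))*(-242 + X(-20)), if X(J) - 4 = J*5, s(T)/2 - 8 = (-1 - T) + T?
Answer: -4394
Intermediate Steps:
s(T) = 14 (s(T) = 16 + 2*((-1 - T) + T) = 16 + 2*(-1) = 16 - 2 = 14)
X(J) = 4 + 5*J (X(J) = 4 + J*5 = 4 + 5*J)
(G(5) + s(14))*(-242 + X(-20)) = (-1 + 14)*(-242 + (4 + 5*(-20))) = 13*(-242 + (4 - 100)) = 13*(-242 - 96) = 13*(-338) = -4394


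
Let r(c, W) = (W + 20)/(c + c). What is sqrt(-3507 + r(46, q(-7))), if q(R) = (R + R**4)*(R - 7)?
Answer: I*sqrt(2047805)/23 ≈ 62.218*I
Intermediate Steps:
q(R) = (-7 + R)*(R + R**4) (q(R) = (R + R**4)*(-7 + R) = (-7 + R)*(R + R**4))
r(c, W) = (20 + W)/(2*c) (r(c, W) = (20 + W)/((2*c)) = (20 + W)*(1/(2*c)) = (20 + W)/(2*c))
sqrt(-3507 + r(46, q(-7))) = sqrt(-3507 + (1/2)*(20 - 7*(-7 - 7 + (-7)**4 - 7*(-7)**3))/46) = sqrt(-3507 + (1/2)*(1/46)*(20 - 7*(-7 - 7 + 2401 - 7*(-343)))) = sqrt(-3507 + (1/2)*(1/46)*(20 - 7*(-7 - 7 + 2401 + 2401))) = sqrt(-3507 + (1/2)*(1/46)*(20 - 7*4788)) = sqrt(-3507 + (1/2)*(1/46)*(20 - 33516)) = sqrt(-3507 + (1/2)*(1/46)*(-33496)) = sqrt(-3507 - 8374/23) = sqrt(-89035/23) = I*sqrt(2047805)/23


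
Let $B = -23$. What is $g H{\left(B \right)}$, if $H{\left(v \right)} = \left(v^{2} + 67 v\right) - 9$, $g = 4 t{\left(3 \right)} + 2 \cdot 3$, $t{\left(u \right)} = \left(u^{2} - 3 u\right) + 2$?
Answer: $-14294$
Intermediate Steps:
$t{\left(u \right)} = 2 + u^{2} - 3 u$
$g = 14$ ($g = 4 \left(2 + 3^{2} - 9\right) + 2 \cdot 3 = 4 \left(2 + 9 - 9\right) + 6 = 4 \cdot 2 + 6 = 8 + 6 = 14$)
$H{\left(v \right)} = -9 + v^{2} + 67 v$
$g H{\left(B \right)} = 14 \left(-9 + \left(-23\right)^{2} + 67 \left(-23\right)\right) = 14 \left(-9 + 529 - 1541\right) = 14 \left(-1021\right) = -14294$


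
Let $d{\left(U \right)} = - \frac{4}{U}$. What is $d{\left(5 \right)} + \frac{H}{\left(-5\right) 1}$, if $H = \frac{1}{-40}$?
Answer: $- \frac{159}{200} \approx -0.795$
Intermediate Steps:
$H = - \frac{1}{40} \approx -0.025$
$d{\left(5 \right)} + \frac{H}{\left(-5\right) 1} = - \frac{4}{5} + \frac{1}{\left(-5\right) 1} \left(- \frac{1}{40}\right) = \left(-4\right) \frac{1}{5} + \frac{1}{-5} \left(- \frac{1}{40}\right) = - \frac{4}{5} - - \frac{1}{200} = - \frac{4}{5} + \frac{1}{200} = - \frac{159}{200}$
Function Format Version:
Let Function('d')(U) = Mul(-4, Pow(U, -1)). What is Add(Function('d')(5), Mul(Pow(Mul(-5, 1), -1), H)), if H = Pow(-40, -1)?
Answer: Rational(-159, 200) ≈ -0.79500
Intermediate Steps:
H = Rational(-1, 40) ≈ -0.025000
Add(Function('d')(5), Mul(Pow(Mul(-5, 1), -1), H)) = Add(Mul(-4, Pow(5, -1)), Mul(Pow(Mul(-5, 1), -1), Rational(-1, 40))) = Add(Mul(-4, Rational(1, 5)), Mul(Pow(-5, -1), Rational(-1, 40))) = Add(Rational(-4, 5), Mul(Rational(-1, 5), Rational(-1, 40))) = Add(Rational(-4, 5), Rational(1, 200)) = Rational(-159, 200)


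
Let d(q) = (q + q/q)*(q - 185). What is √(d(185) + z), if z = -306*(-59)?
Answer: 3*√2006 ≈ 134.37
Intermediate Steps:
d(q) = (1 + q)*(-185 + q) (d(q) = (q + 1)*(-185 + q) = (1 + q)*(-185 + q))
z = 18054
√(d(185) + z) = √((-185 + 185² - 184*185) + 18054) = √((-185 + 34225 - 34040) + 18054) = √(0 + 18054) = √18054 = 3*√2006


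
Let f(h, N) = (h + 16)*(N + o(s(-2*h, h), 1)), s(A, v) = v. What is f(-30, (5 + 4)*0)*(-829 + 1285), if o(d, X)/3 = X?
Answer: -19152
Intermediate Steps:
o(d, X) = 3*X
f(h, N) = (3 + N)*(16 + h) (f(h, N) = (h + 16)*(N + 3*1) = (16 + h)*(N + 3) = (16 + h)*(3 + N) = (3 + N)*(16 + h))
f(-30, (5 + 4)*0)*(-829 + 1285) = (48 + 3*(-30) + 16*((5 + 4)*0) + ((5 + 4)*0)*(-30))*(-829 + 1285) = (48 - 90 + 16*(9*0) + (9*0)*(-30))*456 = (48 - 90 + 16*0 + 0*(-30))*456 = (48 - 90 + 0 + 0)*456 = -42*456 = -19152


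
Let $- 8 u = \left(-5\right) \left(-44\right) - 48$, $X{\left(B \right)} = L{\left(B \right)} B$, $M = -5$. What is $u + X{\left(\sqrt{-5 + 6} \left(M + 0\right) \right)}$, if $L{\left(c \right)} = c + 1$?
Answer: $- \frac{3}{2} \approx -1.5$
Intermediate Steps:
$L{\left(c \right)} = 1 + c$
$X{\left(B \right)} = B \left(1 + B\right)$ ($X{\left(B \right)} = \left(1 + B\right) B = B \left(1 + B\right)$)
$u = - \frac{43}{2}$ ($u = - \frac{\left(-5\right) \left(-44\right) - 48}{8} = - \frac{220 - 48}{8} = \left(- \frac{1}{8}\right) 172 = - \frac{43}{2} \approx -21.5$)
$u + X{\left(\sqrt{-5 + 6} \left(M + 0\right) \right)} = - \frac{43}{2} + \sqrt{-5 + 6} \left(-5 + 0\right) \left(1 + \sqrt{-5 + 6} \left(-5 + 0\right)\right) = - \frac{43}{2} + \sqrt{1} \left(-5\right) \left(1 + \sqrt{1} \left(-5\right)\right) = - \frac{43}{2} + 1 \left(-5\right) \left(1 + 1 \left(-5\right)\right) = - \frac{43}{2} - 5 \left(1 - 5\right) = - \frac{43}{2} - -20 = - \frac{43}{2} + 20 = - \frac{3}{2}$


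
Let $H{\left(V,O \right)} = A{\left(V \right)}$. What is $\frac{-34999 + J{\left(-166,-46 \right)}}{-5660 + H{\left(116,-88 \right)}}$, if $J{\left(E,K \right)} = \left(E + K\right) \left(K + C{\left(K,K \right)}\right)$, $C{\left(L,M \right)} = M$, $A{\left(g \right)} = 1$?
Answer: $\frac{15495}{5659} \approx 2.7381$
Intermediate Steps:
$H{\left(V,O \right)} = 1$
$J{\left(E,K \right)} = 2 K \left(E + K\right)$ ($J{\left(E,K \right)} = \left(E + K\right) \left(K + K\right) = \left(E + K\right) 2 K = 2 K \left(E + K\right)$)
$\frac{-34999 + J{\left(-166,-46 \right)}}{-5660 + H{\left(116,-88 \right)}} = \frac{-34999 + 2 \left(-46\right) \left(-166 - 46\right)}{-5660 + 1} = \frac{-34999 + 2 \left(-46\right) \left(-212\right)}{-5659} = \left(-34999 + 19504\right) \left(- \frac{1}{5659}\right) = \left(-15495\right) \left(- \frac{1}{5659}\right) = \frac{15495}{5659}$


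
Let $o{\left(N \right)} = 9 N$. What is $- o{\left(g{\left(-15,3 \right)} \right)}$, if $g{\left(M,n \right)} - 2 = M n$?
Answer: $387$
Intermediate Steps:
$g{\left(M,n \right)} = 2 + M n$
$- o{\left(g{\left(-15,3 \right)} \right)} = - 9 \left(2 - 45\right) = - 9 \left(-43\right) = \left(-1\right) \left(-387\right) = 387$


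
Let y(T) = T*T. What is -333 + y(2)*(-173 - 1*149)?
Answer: -1621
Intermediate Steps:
y(T) = T**2
-333 + y(2)*(-173 - 1*149) = -333 + 2**2*(-173 - 1*149) = -333 + 4*(-173 - 149) = -333 + 4*(-322) = -333 - 1288 = -1621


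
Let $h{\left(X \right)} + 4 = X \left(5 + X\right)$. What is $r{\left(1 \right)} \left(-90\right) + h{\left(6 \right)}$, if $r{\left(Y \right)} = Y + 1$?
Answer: $-118$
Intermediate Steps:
$r{\left(Y \right)} = 1 + Y$
$h{\left(X \right)} = -4 + X \left(5 + X\right)$
$r{\left(1 \right)} \left(-90\right) + h{\left(6 \right)} = \left(1 + 1\right) \left(-90\right) + \left(-4 + 6^{2} + 5 \cdot 6\right) = 2 \left(-90\right) + \left(-4 + 36 + 30\right) = -180 + 62 = -118$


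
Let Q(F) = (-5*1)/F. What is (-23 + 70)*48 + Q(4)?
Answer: 9019/4 ≈ 2254.8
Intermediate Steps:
Q(F) = -5/F
(-23 + 70)*48 + Q(4) = (-23 + 70)*48 - 5/4 = 47*48 - 5*¼ = 2256 - 5/4 = 9019/4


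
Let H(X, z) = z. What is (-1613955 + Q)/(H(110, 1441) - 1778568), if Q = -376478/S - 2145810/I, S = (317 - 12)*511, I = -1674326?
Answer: 210582604069181714/231872492408604355 ≈ 0.90818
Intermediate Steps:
S = 155855 (S = 305*511 = 155855)
Q = -147955843139/130476039365 (Q = -376478/155855 - 2145810/(-1674326) = -376478*1/155855 - 2145810*(-1/1674326) = -376478/155855 + 1072905/837163 = -147955843139/130476039365 ≈ -1.1340)
(-1613955 + Q)/(H(110, 1441) - 1778568) = (-1613955 - 147955843139/130476039365)/(1441 - 1778568) = -210582604069181714/130476039365/(-1777127) = -210582604069181714/130476039365*(-1/1777127) = 210582604069181714/231872492408604355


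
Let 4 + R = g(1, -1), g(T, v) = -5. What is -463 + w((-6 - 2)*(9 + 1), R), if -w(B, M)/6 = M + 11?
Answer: -475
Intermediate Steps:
R = -9 (R = -4 - 5 = -9)
w(B, M) = -66 - 6*M (w(B, M) = -6*(M + 11) = -6*(11 + M) = -66 - 6*M)
-463 + w((-6 - 2)*(9 + 1), R) = -463 + (-66 - 6*(-9)) = -463 + (-66 + 54) = -463 - 12 = -475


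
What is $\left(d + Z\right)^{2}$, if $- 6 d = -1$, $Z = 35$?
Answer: $\frac{44521}{36} \approx 1236.7$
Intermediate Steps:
$d = \frac{1}{6}$ ($d = \left(- \frac{1}{6}\right) \left(-1\right) = \frac{1}{6} \approx 0.16667$)
$\left(d + Z\right)^{2} = \left(\frac{1}{6} + 35\right)^{2} = \left(\frac{211}{6}\right)^{2} = \frac{44521}{36}$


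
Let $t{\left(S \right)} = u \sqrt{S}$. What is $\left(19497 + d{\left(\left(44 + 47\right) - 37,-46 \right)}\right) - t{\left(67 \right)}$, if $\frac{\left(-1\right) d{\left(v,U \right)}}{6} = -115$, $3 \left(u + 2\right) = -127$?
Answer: $20187 + \frac{133 \sqrt{67}}{3} \approx 20550.0$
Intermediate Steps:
$u = - \frac{133}{3}$ ($u = -2 + \frac{1}{3} \left(-127\right) = -2 - \frac{127}{3} = - \frac{133}{3} \approx -44.333$)
$d{\left(v,U \right)} = 690$ ($d{\left(v,U \right)} = \left(-6\right) \left(-115\right) = 690$)
$t{\left(S \right)} = - \frac{133 \sqrt{S}}{3}$
$\left(19497 + d{\left(\left(44 + 47\right) - 37,-46 \right)}\right) - t{\left(67 \right)} = \left(19497 + 690\right) - - \frac{133 \sqrt{67}}{3} = 20187 + \frac{133 \sqrt{67}}{3}$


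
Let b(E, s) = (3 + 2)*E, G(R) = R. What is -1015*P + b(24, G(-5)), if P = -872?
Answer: 885200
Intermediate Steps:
b(E, s) = 5*E
-1015*P + b(24, G(-5)) = -1015*(-872) + 5*24 = 885080 + 120 = 885200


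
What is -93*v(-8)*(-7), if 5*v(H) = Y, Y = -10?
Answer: -1302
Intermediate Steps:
v(H) = -2 (v(H) = (⅕)*(-10) = -2)
-93*v(-8)*(-7) = -93*(-2)*(-7) = 186*(-7) = -1302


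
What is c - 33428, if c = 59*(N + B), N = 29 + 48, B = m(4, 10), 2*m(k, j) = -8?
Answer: -29121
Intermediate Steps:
m(k, j) = -4 (m(k, j) = (½)*(-8) = -4)
B = -4
N = 77
c = 4307 (c = 59*(77 - 4) = 59*73 = 4307)
c - 33428 = 4307 - 33428 = -29121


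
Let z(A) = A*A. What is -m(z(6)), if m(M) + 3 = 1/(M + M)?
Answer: 215/72 ≈ 2.9861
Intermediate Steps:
z(A) = A**2
m(M) = -3 + 1/(2*M) (m(M) = -3 + 1/(M + M) = -3 + 1/(2*M))
-m(z(6)) = -(-3 + 1/(2*(6**2))) = -(-3 + (1/2)/36) = -(-3 + (1/2)*(1/36)) = -(-3 + 1/72) = -1*(-215/72) = 215/72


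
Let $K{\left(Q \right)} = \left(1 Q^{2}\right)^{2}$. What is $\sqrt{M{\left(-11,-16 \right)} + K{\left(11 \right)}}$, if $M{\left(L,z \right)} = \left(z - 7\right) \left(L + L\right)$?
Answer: $9 \sqrt{187} \approx 123.07$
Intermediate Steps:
$M{\left(L,z \right)} = 2 L \left(-7 + z\right)$ ($M{\left(L,z \right)} = \left(-7 + z\right) 2 L = 2 L \left(-7 + z\right)$)
$K{\left(Q \right)} = Q^{4}$ ($K{\left(Q \right)} = \left(Q^{2}\right)^{2} = Q^{4}$)
$\sqrt{M{\left(-11,-16 \right)} + K{\left(11 \right)}} = \sqrt{2 \left(-11\right) \left(-7 - 16\right) + 11^{4}} = \sqrt{2 \left(-11\right) \left(-23\right) + 14641} = \sqrt{506 + 14641} = \sqrt{15147} = 9 \sqrt{187}$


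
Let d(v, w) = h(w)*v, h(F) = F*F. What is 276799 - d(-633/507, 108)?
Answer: 49240135/169 ≈ 2.9136e+5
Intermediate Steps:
h(F) = F²
d(v, w) = v*w² (d(v, w) = w²*v = v*w²)
276799 - d(-633/507, 108) = 276799 - (-633/507)*108² = 276799 - (-633*1/507)*11664 = 276799 - (-211)*11664/169 = 276799 - 1*(-2461104/169) = 276799 + 2461104/169 = 49240135/169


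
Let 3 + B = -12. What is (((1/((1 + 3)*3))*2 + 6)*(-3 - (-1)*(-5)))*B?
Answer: 740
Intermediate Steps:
B = -15 (B = -3 - 12 = -15)
(((1/((1 + 3)*3))*2 + 6)*(-3 - (-1)*(-5)))*B = (((1/((1 + 3)*3))*2 + 6)*(-3 - (-1)*(-5)))*(-15) = ((((1/3)/4)*2 + 6)*(-3 - 1*5))*(-15) = ((((1/4)*(1/3))*2 + 6)*(-3 - 5))*(-15) = (((1/12)*2 + 6)*(-8))*(-15) = ((1/6 + 6)*(-8))*(-15) = ((37/6)*(-8))*(-15) = -148/3*(-15) = 740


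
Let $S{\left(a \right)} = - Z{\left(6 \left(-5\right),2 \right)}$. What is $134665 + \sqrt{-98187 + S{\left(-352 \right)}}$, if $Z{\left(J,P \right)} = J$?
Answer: $134665 + i \sqrt{98157} \approx 1.3467 \cdot 10^{5} + 313.3 i$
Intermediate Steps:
$S{\left(a \right)} = 30$ ($S{\left(a \right)} = - 6 \left(-5\right) = \left(-1\right) \left(-30\right) = 30$)
$134665 + \sqrt{-98187 + S{\left(-352 \right)}} = 134665 + \sqrt{-98187 + 30} = 134665 + \sqrt{-98157} = 134665 + i \sqrt{98157}$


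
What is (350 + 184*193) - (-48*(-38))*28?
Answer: -15210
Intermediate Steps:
(350 + 184*193) - (-48*(-38))*28 = (350 + 35512) - 1824*28 = 35862 - 1*51072 = 35862 - 51072 = -15210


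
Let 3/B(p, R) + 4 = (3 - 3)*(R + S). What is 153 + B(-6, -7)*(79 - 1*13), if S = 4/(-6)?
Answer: 207/2 ≈ 103.50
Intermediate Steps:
S = -2/3 (S = 4*(-1/6) = -2/3 ≈ -0.66667)
B(p, R) = -3/4 (B(p, R) = 3/(-4 + (3 - 3)*(R - 2/3)) = 3/(-4 + 0*(-2/3 + R)) = 3/(-4 + 0) = 3/(-4) = 3*(-1/4) = -3/4)
153 + B(-6, -7)*(79 - 1*13) = 153 - 3*(79 - 1*13)/4 = 153 - 3*(79 - 13)/4 = 153 - 3/4*66 = 153 - 99/2 = 207/2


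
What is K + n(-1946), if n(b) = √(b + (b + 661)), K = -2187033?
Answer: -2187033 + 3*I*√359 ≈ -2.187e+6 + 56.842*I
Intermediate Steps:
n(b) = √(661 + 2*b) (n(b) = √(b + (661 + b)) = √(661 + 2*b))
K + n(-1946) = -2187033 + √(661 + 2*(-1946)) = -2187033 + √(661 - 3892) = -2187033 + √(-3231) = -2187033 + 3*I*√359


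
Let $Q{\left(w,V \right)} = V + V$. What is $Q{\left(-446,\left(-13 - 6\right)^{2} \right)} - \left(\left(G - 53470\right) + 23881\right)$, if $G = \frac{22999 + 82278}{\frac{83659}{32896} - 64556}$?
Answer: $\frac{64370402912979}{2123550517} \approx 30313.0$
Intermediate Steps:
$Q{\left(w,V \right)} = 2 V$
$G = - \frac{3463192192}{2123550517}$ ($G = \frac{105277}{83659 \cdot \frac{1}{32896} - 64556} = \frac{105277}{\frac{83659}{32896} - 64556} = \frac{105277}{- \frac{2123550517}{32896}} = 105277 \left(- \frac{32896}{2123550517}\right) = - \frac{3463192192}{2123550517} \approx -1.6308$)
$Q{\left(-446,\left(-13 - 6\right)^{2} \right)} - \left(\left(G - 53470\right) + 23881\right) = 2 \left(-13 - 6\right)^{2} - \left(\left(- \frac{3463192192}{2123550517} - 53470\right) + 23881\right) = 2 \left(-19\right)^{2} - \left(- \frac{113549709336182}{2123550517} + 23881\right) = 2 \cdot 361 - - \frac{62837199439705}{2123550517} = 722 + \frac{62837199439705}{2123550517} = \frac{64370402912979}{2123550517}$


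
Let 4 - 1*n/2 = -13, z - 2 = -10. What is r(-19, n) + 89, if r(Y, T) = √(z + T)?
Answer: 89 + √26 ≈ 94.099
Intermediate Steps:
z = -8 (z = 2 - 10 = -8)
n = 34 (n = 8 - 2*(-13) = 8 + 26 = 34)
r(Y, T) = √(-8 + T)
r(-19, n) + 89 = √(-8 + 34) + 89 = √26 + 89 = 89 + √26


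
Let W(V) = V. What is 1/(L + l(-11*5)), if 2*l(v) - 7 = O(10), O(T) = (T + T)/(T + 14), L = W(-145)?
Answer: -12/1693 ≈ -0.0070880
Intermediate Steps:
L = -145
O(T) = 2*T/(14 + T) (O(T) = (2*T)/(14 + T) = 2*T/(14 + T))
l(v) = 47/12 (l(v) = 7/2 + (2*10/(14 + 10))/2 = 7/2 + (2*10/24)/2 = 7/2 + (2*10*(1/24))/2 = 7/2 + (½)*(⅚) = 7/2 + 5/12 = 47/12)
1/(L + l(-11*5)) = 1/(-145 + 47/12) = 1/(-1693/12) = -12/1693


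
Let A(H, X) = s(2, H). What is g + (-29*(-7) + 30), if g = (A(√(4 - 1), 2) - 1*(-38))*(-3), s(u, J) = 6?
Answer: 101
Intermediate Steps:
A(H, X) = 6
g = -132 (g = (6 - 1*(-38))*(-3) = (6 + 38)*(-3) = 44*(-3) = -132)
g + (-29*(-7) + 30) = -132 + (-29*(-7) + 30) = -132 + (203 + 30) = -132 + 233 = 101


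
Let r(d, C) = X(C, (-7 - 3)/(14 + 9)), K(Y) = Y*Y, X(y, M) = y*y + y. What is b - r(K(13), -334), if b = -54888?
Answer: -166110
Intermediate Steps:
X(y, M) = y + y**2 (X(y, M) = y**2 + y = y + y**2)
K(Y) = Y**2
r(d, C) = C*(1 + C)
b - r(K(13), -334) = -54888 - (-334)*(1 - 334) = -54888 - (-334)*(-333) = -54888 - 1*111222 = -54888 - 111222 = -166110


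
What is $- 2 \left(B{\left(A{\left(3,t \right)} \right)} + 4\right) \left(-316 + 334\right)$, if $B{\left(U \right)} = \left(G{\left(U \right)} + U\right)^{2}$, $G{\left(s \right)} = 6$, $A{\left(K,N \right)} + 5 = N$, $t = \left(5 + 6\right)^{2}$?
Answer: $-535968$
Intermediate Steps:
$t = 121$ ($t = 11^{2} = 121$)
$A{\left(K,N \right)} = -5 + N$
$B{\left(U \right)} = \left(6 + U\right)^{2}$
$- 2 \left(B{\left(A{\left(3,t \right)} \right)} + 4\right) \left(-316 + 334\right) = - 2 \left(\left(6 + \left(-5 + 121\right)\right)^{2} + 4\right) \left(-316 + 334\right) = - 2 \left(\left(6 + 116\right)^{2} + 4\right) 18 = - 2 \left(122^{2} + 4\right) 18 = - 2 \left(14884 + 4\right) 18 = \left(-2\right) 14888 \cdot 18 = \left(-29776\right) 18 = -535968$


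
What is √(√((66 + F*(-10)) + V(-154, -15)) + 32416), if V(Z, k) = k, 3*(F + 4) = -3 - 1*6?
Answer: 3*√3603 ≈ 180.07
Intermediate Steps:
F = -7 (F = -4 + (-3 - 1*6)/3 = -4 + (-3 - 6)/3 = -4 + (⅓)*(-9) = -4 - 3 = -7)
√(√((66 + F*(-10)) + V(-154, -15)) + 32416) = √(√((66 - 7*(-10)) - 15) + 32416) = √(√((66 + 70) - 15) + 32416) = √(√(136 - 15) + 32416) = √(√121 + 32416) = √(11 + 32416) = √32427 = 3*√3603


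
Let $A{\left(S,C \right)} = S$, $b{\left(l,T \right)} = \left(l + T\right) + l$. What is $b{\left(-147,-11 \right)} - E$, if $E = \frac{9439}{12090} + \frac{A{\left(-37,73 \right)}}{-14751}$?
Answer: $- \frac{18177752323}{59446530} \approx -305.78$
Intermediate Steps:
$b{\left(l,T \right)} = T + 2 l$ ($b{\left(l,T \right)} = \left(T + l\right) + l = T + 2 l$)
$E = \frac{46560673}{59446530}$ ($E = \frac{9439}{12090} - \frac{37}{-14751} = 9439 \cdot \frac{1}{12090} - - \frac{37}{14751} = \frac{9439}{12090} + \frac{37}{14751} = \frac{46560673}{59446530} \approx 0.78324$)
$b{\left(-147,-11 \right)} - E = \left(-11 + 2 \left(-147\right)\right) - \frac{46560673}{59446530} = \left(-11 - 294\right) - \frac{46560673}{59446530} = -305 - \frac{46560673}{59446530} = - \frac{18177752323}{59446530}$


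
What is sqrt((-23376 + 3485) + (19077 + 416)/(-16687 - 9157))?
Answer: I*sqrt(3321487013117)/12922 ≈ 141.04*I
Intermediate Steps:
sqrt((-23376 + 3485) + (19077 + 416)/(-16687 - 9157)) = sqrt(-19891 + 19493/(-25844)) = sqrt(-19891 + 19493*(-1/25844)) = sqrt(-19891 - 19493/25844) = sqrt(-514082497/25844) = I*sqrt(3321487013117)/12922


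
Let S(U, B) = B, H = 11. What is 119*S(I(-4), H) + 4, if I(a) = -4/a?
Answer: 1313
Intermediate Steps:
119*S(I(-4), H) + 4 = 119*11 + 4 = 1309 + 4 = 1313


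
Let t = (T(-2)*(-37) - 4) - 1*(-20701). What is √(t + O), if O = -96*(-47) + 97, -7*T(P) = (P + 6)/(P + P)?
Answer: √1239735/7 ≈ 159.06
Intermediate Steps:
T(P) = -(6 + P)/(14*P) (T(P) = -(P + 6)/(7*(P + P)) = -(6 + P)/(7*(2*P)) = -(6 + P)*1/(2*P)/7 = -(6 + P)/(14*P))
O = 4609 (O = 4512 + 97 = 4609)
t = 144842/7 (t = (((1/14)*(-6 - 1*(-2))/(-2))*(-37) - 4) - 1*(-20701) = (((1/14)*(-½)*(-6 + 2))*(-37) - 4) + 20701 = (((1/14)*(-½)*(-4))*(-37) - 4) + 20701 = ((⅐)*(-37) - 4) + 20701 = (-37/7 - 4) + 20701 = -65/7 + 20701 = 144842/7 ≈ 20692.)
√(t + O) = √(144842/7 + 4609) = √(177105/7) = √1239735/7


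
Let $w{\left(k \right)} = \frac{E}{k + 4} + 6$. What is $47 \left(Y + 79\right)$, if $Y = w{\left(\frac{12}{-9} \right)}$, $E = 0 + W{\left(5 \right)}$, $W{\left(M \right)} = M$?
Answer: $\frac{32665}{8} \approx 4083.1$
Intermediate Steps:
$E = 5$ ($E = 0 + 5 = 5$)
$w{\left(k \right)} = 6 + \frac{5}{4 + k}$ ($w{\left(k \right)} = \frac{1}{k + 4} \cdot 5 + 6 = \frac{1}{4 + k} 5 + 6 = \frac{5}{4 + k} + 6 = 6 + \frac{5}{4 + k}$)
$Y = \frac{63}{8}$ ($Y = \frac{29 + 6 \frac{12}{-9}}{4 + \frac{12}{-9}} = \frac{29 + 6 \cdot 12 \left(- \frac{1}{9}\right)}{4 + 12 \left(- \frac{1}{9}\right)} = \frac{29 + 6 \left(- \frac{4}{3}\right)}{4 - \frac{4}{3}} = \frac{29 - 8}{\frac{8}{3}} = \frac{3}{8} \cdot 21 = \frac{63}{8} \approx 7.875$)
$47 \left(Y + 79\right) = 47 \left(\frac{63}{8} + 79\right) = 47 \cdot \frac{695}{8} = \frac{32665}{8}$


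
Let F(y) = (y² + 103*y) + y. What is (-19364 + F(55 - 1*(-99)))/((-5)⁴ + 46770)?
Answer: 20368/47395 ≈ 0.42975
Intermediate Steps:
F(y) = y² + 104*y
(-19364 + F(55 - 1*(-99)))/((-5)⁴ + 46770) = (-19364 + (55 - 1*(-99))*(104 + (55 - 1*(-99))))/((-5)⁴ + 46770) = (-19364 + (55 + 99)*(104 + (55 + 99)))/(625 + 46770) = (-19364 + 154*(104 + 154))/47395 = (-19364 + 154*258)*(1/47395) = (-19364 + 39732)*(1/47395) = 20368*(1/47395) = 20368/47395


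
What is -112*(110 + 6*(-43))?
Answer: 16576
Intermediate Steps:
-112*(110 + 6*(-43)) = -112*(110 - 258) = -112*(-148) = 16576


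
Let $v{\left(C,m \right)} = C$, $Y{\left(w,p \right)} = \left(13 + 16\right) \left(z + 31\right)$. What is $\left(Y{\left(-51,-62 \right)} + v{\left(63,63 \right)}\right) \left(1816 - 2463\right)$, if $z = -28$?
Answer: $-97050$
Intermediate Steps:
$Y{\left(w,p \right)} = 87$ ($Y{\left(w,p \right)} = \left(13 + 16\right) \left(-28 + 31\right) = 29 \cdot 3 = 87$)
$\left(Y{\left(-51,-62 \right)} + v{\left(63,63 \right)}\right) \left(1816 - 2463\right) = \left(87 + 63\right) \left(1816 - 2463\right) = 150 \left(-647\right) = -97050$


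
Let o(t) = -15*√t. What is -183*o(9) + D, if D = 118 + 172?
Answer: 8525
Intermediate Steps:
D = 290
-183*o(9) + D = -(-2745)*√9 + 290 = -(-2745)*3 + 290 = -183*(-45) + 290 = 8235 + 290 = 8525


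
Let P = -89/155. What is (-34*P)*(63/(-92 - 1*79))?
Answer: -21182/2945 ≈ -7.1925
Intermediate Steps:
P = -89/155 (P = -89*1/155 = -89/155 ≈ -0.57419)
(-34*P)*(63/(-92 - 1*79)) = (-34*(-89/155))*(63/(-92 - 1*79)) = 3026*(63/(-92 - 79))/155 = 3026*(63/(-171))/155 = 3026*(63*(-1/171))/155 = (3026/155)*(-7/19) = -21182/2945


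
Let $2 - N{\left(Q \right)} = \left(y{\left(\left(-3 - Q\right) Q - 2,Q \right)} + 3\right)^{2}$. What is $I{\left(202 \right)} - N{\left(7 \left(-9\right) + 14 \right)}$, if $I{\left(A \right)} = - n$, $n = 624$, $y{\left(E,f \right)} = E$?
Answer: $5075383$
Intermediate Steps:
$N{\left(Q \right)} = 2 - \left(1 + Q \left(-3 - Q\right)\right)^{2}$ ($N{\left(Q \right)} = 2 - \left(\left(\left(-3 - Q\right) Q - 2\right) + 3\right)^{2} = 2 - \left(\left(Q \left(-3 - Q\right) - 2\right) + 3\right)^{2} = 2 - \left(\left(-2 + Q \left(-3 - Q\right)\right) + 3\right)^{2} = 2 - \left(1 + Q \left(-3 - Q\right)\right)^{2}$)
$I{\left(A \right)} = -624$ ($I{\left(A \right)} = \left(-1\right) 624 = -624$)
$I{\left(202 \right)} - N{\left(7 \left(-9\right) + 14 \right)} = -624 - \left(2 - \left(-1 + \left(7 \left(-9\right) + 14\right)^{2} + 3 \left(7 \left(-9\right) + 14\right)\right)^{2}\right) = -624 - \left(2 - \left(-1 + \left(-63 + 14\right)^{2} + 3 \left(-63 + 14\right)\right)^{2}\right) = -624 - \left(2 - \left(-1 + \left(-49\right)^{2} + 3 \left(-49\right)\right)^{2}\right) = -624 - \left(2 - \left(-1 + 2401 - 147\right)^{2}\right) = -624 - \left(2 - 2253^{2}\right) = -624 - \left(2 - 5076009\right) = -624 - -5076007 = -624 + 5076007 = 5075383$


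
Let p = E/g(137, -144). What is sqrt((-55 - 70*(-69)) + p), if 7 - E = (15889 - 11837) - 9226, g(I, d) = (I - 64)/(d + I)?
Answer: 2*sqrt(5699621)/73 ≈ 65.408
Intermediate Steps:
g(I, d) = (-64 + I)/(I + d)
E = 5181 (E = 7 - ((15889 - 11837) - 9226) = 7 - (4052 - 9226) = 7 - 1*(-5174) = 7 + 5174 = 5181)
p = -36267/73 (p = 5181/(((-64 + 137)/(137 - 144))) = 5181/((73/(-7))) = 5181/((-1/7*73)) = 5181/(-73/7) = 5181*(-7/73) = -36267/73 ≈ -496.81)
sqrt((-55 - 70*(-69)) + p) = sqrt((-55 - 70*(-69)) - 36267/73) = sqrt((-55 + 4830) - 36267/73) = sqrt(4775 - 36267/73) = sqrt(312308/73) = 2*sqrt(5699621)/73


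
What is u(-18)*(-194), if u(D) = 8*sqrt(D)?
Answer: -4656*I*sqrt(2) ≈ -6584.6*I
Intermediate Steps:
u(-18)*(-194) = (8*sqrt(-18))*(-194) = (8*(3*I*sqrt(2)))*(-194) = (24*I*sqrt(2))*(-194) = -4656*I*sqrt(2)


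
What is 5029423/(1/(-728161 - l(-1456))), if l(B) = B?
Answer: -3654906841215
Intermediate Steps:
5029423/(1/(-728161 - l(-1456))) = 5029423/(1/(-728161 - 1*(-1456))) = 5029423/(1/(-728161 + 1456)) = 5029423/(1/(-726705)) = 5029423/(-1/726705) = 5029423*(-726705) = -3654906841215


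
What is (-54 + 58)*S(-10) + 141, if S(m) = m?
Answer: 101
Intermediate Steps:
(-54 + 58)*S(-10) + 141 = (-54 + 58)*(-10) + 141 = 4*(-10) + 141 = -40 + 141 = 101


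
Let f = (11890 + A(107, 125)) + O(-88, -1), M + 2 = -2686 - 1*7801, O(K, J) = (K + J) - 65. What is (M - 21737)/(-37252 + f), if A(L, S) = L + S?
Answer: 5371/4214 ≈ 1.2746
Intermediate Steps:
O(K, J) = -65 + J + K (O(K, J) = (J + K) - 65 = -65 + J + K)
M = -10489 (M = -2 + (-2686 - 1*7801) = -2 + (-2686 - 7801) = -2 - 10487 = -10489)
f = 11968 (f = (11890 + (107 + 125)) + (-65 - 1 - 88) = (11890 + 232) - 154 = 12122 - 154 = 11968)
(M - 21737)/(-37252 + f) = (-10489 - 21737)/(-37252 + 11968) = -32226/(-25284) = -32226*(-1/25284) = 5371/4214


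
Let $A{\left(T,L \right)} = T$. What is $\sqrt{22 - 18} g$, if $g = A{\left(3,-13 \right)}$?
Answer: $6$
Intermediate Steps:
$g = 3$
$\sqrt{22 - 18} g = \sqrt{22 - 18} \cdot 3 = \sqrt{4} \cdot 3 = 2 \cdot 3 = 6$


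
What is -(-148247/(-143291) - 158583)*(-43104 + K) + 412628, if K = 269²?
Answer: 664876715333090/143291 ≈ 4.6400e+9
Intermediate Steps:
K = 72361
-(-148247/(-143291) - 158583)*(-43104 + K) + 412628 = -(-148247/(-143291) - 158583)*(-43104 + 72361) + 412628 = -(-148247*(-1/143291) - 158583)*29257 + 412628 = -(148247/143291 - 158583)*29257 + 412628 = -(-22723368406)*29257/143291 + 412628 = -1*(-664817589454342/143291) + 412628 = 664817589454342/143291 + 412628 = 664876715333090/143291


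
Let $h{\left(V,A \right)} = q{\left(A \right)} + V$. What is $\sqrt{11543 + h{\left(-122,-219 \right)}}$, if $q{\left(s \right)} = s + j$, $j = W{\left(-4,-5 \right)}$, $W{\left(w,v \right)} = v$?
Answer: $\sqrt{11197} \approx 105.82$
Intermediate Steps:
$j = -5$
$q{\left(s \right)} = -5 + s$ ($q{\left(s \right)} = s - 5 = -5 + s$)
$h{\left(V,A \right)} = -5 + A + V$ ($h{\left(V,A \right)} = \left(-5 + A\right) + V = -5 + A + V$)
$\sqrt{11543 + h{\left(-122,-219 \right)}} = \sqrt{11543 - 346} = \sqrt{11197}$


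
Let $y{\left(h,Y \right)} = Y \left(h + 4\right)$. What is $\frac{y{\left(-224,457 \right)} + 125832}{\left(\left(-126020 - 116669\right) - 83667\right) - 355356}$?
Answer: $- \frac{6323}{170428} \approx -0.037101$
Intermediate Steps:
$y{\left(h,Y \right)} = Y \left(4 + h\right)$
$\frac{y{\left(-224,457 \right)} + 125832}{\left(\left(-126020 - 116669\right) - 83667\right) - 355356} = \frac{457 \left(4 - 224\right) + 125832}{\left(\left(-126020 - 116669\right) - 83667\right) - 355356} = \frac{457 \left(-220\right) + 125832}{\left(-242689 - 83667\right) - 355356} = \frac{-100540 + 125832}{-326356 - 355356} = \frac{25292}{-681712} = 25292 \left(- \frac{1}{681712}\right) = - \frac{6323}{170428}$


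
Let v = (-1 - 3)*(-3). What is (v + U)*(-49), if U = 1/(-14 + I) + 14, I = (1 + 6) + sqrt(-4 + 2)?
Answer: -64631/51 + 49*I*sqrt(2)/51 ≈ -1267.3 + 1.3588*I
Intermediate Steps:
v = 12 (v = -4*(-3) = 12)
I = 7 + I*sqrt(2) (I = 7 + sqrt(-2) = 7 + I*sqrt(2) ≈ 7.0 + 1.4142*I)
U = 14 + 1/(-7 + I*sqrt(2)) (U = 1/(-14 + (7 + I*sqrt(2))) + 14 = 1/(-7 + I*sqrt(2)) + 14 = 14 + 1/(-7 + I*sqrt(2)) ≈ 13.863 - 0.02773*I)
(v + U)*(-49) = (12 + (707/51 - I*sqrt(2)/51))*(-49) = (1319/51 - I*sqrt(2)/51)*(-49) = -64631/51 + 49*I*sqrt(2)/51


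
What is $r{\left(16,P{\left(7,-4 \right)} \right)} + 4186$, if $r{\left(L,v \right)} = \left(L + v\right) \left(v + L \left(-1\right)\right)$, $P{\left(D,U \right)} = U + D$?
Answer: $3939$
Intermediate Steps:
$P{\left(D,U \right)} = D + U$
$r{\left(L,v \right)} = \left(L + v\right) \left(v - L\right)$
$r{\left(16,P{\left(7,-4 \right)} \right)} + 4186 = \left(\left(7 - 4\right)^{2} - 16^{2}\right) + 4186 = \left(3^{2} - 256\right) + 4186 = \left(9 - 256\right) + 4186 = -247 + 4186 = 3939$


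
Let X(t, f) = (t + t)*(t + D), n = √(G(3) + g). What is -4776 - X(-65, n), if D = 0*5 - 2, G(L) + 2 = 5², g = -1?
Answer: -13486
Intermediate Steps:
G(L) = 23 (G(L) = -2 + 5² = -2 + 25 = 23)
D = -2 (D = 0 - 2 = -2)
n = √22 (n = √(23 - 1) = √22 ≈ 4.6904)
X(t, f) = 2*t*(-2 + t) (X(t, f) = (t + t)*(t - 2) = (2*t)*(-2 + t) = 2*t*(-2 + t))
-4776 - X(-65, n) = -4776 - 2*(-65)*(-2 - 65) = -4776 - 2*(-65)*(-67) = -4776 - 1*8710 = -4776 - 8710 = -13486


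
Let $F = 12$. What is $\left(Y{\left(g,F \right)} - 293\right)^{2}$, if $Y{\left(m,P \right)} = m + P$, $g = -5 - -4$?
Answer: $79524$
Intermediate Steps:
$g = -1$ ($g = -5 + 4 = -1$)
$Y{\left(m,P \right)} = P + m$
$\left(Y{\left(g,F \right)} - 293\right)^{2} = \left(\left(12 - 1\right) - 293\right)^{2} = \left(11 - 293\right)^{2} = \left(-282\right)^{2} = 79524$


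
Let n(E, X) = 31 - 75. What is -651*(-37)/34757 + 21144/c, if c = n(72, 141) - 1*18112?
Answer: -24798203/52587341 ≈ -0.47156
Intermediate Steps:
n(E, X) = -44
c = -18156 (c = -44 - 1*18112 = -44 - 18112 = -18156)
-651*(-37)/34757 + 21144/c = -651*(-37)/34757 + 21144/(-18156) = 24087*(1/34757) + 21144*(-1/18156) = 24087/34757 - 1762/1513 = -24798203/52587341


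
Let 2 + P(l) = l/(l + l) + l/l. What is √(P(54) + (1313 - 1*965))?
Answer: √1390/2 ≈ 18.641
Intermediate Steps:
P(l) = -½ (P(l) = -2 + (l/(l + l) + l/l) = -2 + (l/((2*l)) + 1) = -2 + (l*(1/(2*l)) + 1) = -2 + (½ + 1) = -2 + 3/2 = -½)
√(P(54) + (1313 - 1*965)) = √(-½ + (1313 - 1*965)) = √(-½ + (1313 - 965)) = √(-½ + 348) = √(695/2) = √1390/2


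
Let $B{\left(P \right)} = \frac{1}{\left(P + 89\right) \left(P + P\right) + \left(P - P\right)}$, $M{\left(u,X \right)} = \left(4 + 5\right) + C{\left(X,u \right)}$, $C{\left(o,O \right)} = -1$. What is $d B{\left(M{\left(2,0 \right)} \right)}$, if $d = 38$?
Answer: $\frac{19}{776} \approx 0.024485$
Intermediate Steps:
$M{\left(u,X \right)} = 8$ ($M{\left(u,X \right)} = \left(4 + 5\right) - 1 = 9 - 1 = 8$)
$B{\left(P \right)} = \frac{1}{2 P \left(89 + P\right)}$ ($B{\left(P \right)} = \frac{1}{\left(89 + P\right) 2 P + 0} = \frac{1}{2 P \left(89 + P\right) + 0} = \frac{1}{2 P \left(89 + P\right)}$)
$d B{\left(M{\left(2,0 \right)} \right)} = 38 \frac{1}{2 \cdot 8 \left(89 + 8\right)} = 38 \cdot \frac{1}{2} \cdot \frac{1}{8} \cdot \frac{1}{97} = 38 \cdot \frac{1}{1552} = \frac{19}{776}$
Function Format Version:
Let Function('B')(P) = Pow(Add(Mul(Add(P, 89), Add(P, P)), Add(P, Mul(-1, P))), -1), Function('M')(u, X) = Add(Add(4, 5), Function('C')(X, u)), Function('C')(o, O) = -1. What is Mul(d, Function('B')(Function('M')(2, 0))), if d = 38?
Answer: Rational(19, 776) ≈ 0.024485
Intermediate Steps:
Function('M')(u, X) = 8 (Function('M')(u, X) = Add(Add(4, 5), -1) = Add(9, -1) = 8)
Function('B')(P) = Mul(Rational(1, 2), Pow(P, -1), Pow(Add(89, P), -1)) (Function('B')(P) = Pow(Add(Mul(Add(89, P), Mul(2, P)), 0), -1) = Pow(Add(Mul(2, P, Add(89, P)), 0), -1) = Pow(Mul(2, P, Add(89, P)), -1) = Mul(Rational(1, 2), Pow(P, -1), Pow(Add(89, P), -1)))
Mul(d, Function('B')(Function('M')(2, 0))) = Mul(38, Mul(Rational(1, 2), Pow(8, -1), Pow(Add(89, 8), -1))) = Mul(38, Mul(Rational(1, 2), Rational(1, 8), Pow(97, -1))) = Mul(38, Mul(Rational(1, 2), Rational(1, 8), Rational(1, 97))) = Mul(38, Rational(1, 1552)) = Rational(19, 776)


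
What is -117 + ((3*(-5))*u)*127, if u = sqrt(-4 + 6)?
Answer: -117 - 1905*sqrt(2) ≈ -2811.1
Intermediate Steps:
u = sqrt(2) ≈ 1.4142
-117 + ((3*(-5))*u)*127 = -117 + ((3*(-5))*sqrt(2))*127 = -117 - 15*sqrt(2)*127 = -117 - 1905*sqrt(2)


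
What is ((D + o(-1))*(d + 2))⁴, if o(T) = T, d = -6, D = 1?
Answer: 0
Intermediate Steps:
((D + o(-1))*(d + 2))⁴ = ((1 - 1)*(-6 + 2))⁴ = (0*(-4))⁴ = 0⁴ = 0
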